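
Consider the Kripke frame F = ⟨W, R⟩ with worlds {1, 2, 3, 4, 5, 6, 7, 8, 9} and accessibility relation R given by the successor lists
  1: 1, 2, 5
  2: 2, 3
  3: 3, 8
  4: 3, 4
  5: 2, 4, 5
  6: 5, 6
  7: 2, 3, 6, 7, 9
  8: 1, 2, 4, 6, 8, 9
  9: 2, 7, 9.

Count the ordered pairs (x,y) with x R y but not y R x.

Enumerating: (1,2), (1,5), (2,3), (3,8), (4,3), (5,2), (5,4), (6,5), (7,2), (7,3), (7,6), (8,1), (8,2), (8,4), (8,6), (8,9), (9,2).

17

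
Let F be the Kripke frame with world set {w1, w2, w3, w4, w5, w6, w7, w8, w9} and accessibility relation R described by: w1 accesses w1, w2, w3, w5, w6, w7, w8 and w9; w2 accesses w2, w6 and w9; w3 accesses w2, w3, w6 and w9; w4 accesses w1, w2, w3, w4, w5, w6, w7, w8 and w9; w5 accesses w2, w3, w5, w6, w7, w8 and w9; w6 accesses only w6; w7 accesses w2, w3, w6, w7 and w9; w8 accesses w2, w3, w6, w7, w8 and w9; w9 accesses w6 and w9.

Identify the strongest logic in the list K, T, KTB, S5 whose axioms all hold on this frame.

Reflexive (axiom T): yes — every world is R-related to itself.
Symmetric (axiom B): no — w1 R w2 but not w2 R w1.
Euclidean (axiom 5): no — w1 R w2 and w1 R w3, but not w2 R w3.
So F validates K, T; KTB would additionally require R to be symmetric. The strongest is T.

T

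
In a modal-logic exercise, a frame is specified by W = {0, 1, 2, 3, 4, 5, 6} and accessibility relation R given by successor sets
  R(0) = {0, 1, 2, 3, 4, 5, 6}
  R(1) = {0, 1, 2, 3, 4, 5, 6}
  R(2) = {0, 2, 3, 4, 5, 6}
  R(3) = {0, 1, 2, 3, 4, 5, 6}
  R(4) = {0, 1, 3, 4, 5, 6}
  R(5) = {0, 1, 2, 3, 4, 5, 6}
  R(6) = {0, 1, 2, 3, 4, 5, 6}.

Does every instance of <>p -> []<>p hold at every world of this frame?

No

Axiom 5 corresponds to the accessibility relation being Euclidean.
Euclidean: no — 0 R 2 and 0 R 1, but not 2 R 1.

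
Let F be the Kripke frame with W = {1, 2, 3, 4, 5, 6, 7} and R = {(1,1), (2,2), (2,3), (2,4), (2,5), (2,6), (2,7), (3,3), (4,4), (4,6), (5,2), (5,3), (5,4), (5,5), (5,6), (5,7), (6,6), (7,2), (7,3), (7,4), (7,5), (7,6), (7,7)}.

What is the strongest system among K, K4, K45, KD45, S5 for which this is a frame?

Transitive (axiom 4): yes — every two-step R-path is closed by a direct edge.
Euclidean (axiom 5): no — 2 R 3 and 2 R 4, but not 3 R 4.
Serial (axiom D): yes — every world has a successor (e.g. 1 R 1).
Reflexive (axiom T): yes — every world is R-related to itself.
So F validates K, K4; K45 would additionally require R to be Euclidean. The strongest is K4.

K4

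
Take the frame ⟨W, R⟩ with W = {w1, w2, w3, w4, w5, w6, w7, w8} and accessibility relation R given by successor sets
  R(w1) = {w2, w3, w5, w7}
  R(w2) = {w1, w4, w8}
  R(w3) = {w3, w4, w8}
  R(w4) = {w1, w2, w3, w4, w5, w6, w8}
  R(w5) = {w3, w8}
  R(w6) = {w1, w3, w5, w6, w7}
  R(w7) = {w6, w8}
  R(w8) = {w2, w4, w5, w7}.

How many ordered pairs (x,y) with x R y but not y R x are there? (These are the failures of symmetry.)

11

Enumerating: (w1,w3), (w1,w5), (w1,w7), (w3,w8), (w4,w1), (w4,w5), (w4,w6), (w5,w3), (w6,w1), (w6,w3), (w6,w5).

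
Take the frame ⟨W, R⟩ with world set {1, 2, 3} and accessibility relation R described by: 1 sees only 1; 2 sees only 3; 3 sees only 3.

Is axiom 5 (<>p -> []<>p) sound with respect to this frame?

The schema 5 characterises exactly the Euclidean frames.
Euclidean: yes — any two successors of a common world are R-related.

Yes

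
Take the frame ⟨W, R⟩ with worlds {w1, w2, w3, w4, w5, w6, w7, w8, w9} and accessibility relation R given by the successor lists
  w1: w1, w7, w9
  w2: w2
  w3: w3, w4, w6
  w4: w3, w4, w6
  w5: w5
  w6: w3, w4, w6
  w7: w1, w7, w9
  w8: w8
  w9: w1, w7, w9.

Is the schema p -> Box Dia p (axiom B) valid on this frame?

Yes

The schema B characterises exactly the symmetric frames.
Symmetric: yes — every pair in R has its reverse in R.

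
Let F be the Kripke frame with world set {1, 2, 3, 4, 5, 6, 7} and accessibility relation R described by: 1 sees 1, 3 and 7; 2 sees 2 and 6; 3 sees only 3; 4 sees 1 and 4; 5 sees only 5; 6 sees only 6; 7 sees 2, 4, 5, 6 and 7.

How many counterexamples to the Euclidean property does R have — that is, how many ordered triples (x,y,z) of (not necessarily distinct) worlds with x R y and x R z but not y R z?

21

Enumerating: (1,3,1), (1,3,7), (1,7,1), (1,7,3), (2,6,2), (4,1,4), (7,2,4), (7,2,5), (7,2,7), (7,4,2), (7,4,5), (7,4,6), … and 9 more.
Total: 21.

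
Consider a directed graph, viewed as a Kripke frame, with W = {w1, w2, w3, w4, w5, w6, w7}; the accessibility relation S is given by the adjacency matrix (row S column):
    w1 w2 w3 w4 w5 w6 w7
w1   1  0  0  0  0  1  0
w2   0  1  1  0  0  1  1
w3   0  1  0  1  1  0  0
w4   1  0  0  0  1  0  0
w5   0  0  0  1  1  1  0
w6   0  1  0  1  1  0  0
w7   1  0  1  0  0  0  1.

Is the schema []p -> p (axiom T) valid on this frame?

By correspondence theory, T is valid on a frame iff S is reflexive.
Reflexive: no — w3 is not related to itself.

No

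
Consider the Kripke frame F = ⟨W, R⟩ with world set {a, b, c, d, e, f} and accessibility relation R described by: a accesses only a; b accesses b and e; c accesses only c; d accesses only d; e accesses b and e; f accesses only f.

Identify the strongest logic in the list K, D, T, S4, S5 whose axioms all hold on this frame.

S5

Serial (axiom D): yes — every world has a successor (e.g. a R a).
Reflexive (axiom T): yes — every world is R-related to itself.
Transitive (axiom 4): yes — every two-step R-path is closed by a direct edge.
Euclidean (axiom 5): yes — any two successors of a common world are R-related.
So F validates K, D, T, S4, S5. The strongest is S5.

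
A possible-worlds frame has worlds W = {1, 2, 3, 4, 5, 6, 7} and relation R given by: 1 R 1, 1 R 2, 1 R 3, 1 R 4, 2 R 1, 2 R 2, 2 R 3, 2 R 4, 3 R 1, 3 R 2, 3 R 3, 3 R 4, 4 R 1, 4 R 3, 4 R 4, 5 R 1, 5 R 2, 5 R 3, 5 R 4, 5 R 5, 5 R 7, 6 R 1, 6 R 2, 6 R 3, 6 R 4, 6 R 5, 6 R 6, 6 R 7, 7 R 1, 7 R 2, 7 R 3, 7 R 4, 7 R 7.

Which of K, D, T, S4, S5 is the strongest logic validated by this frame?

Serial (axiom D): yes — every world has a successor (e.g. 1 R 1).
Reflexive (axiom T): yes — every world is R-related to itself.
Transitive (axiom 4): no — 4 R 1 and 1 R 2, but not 4 R 2.
Euclidean (axiom 5): no — 1 R 4 and 1 R 2, but not 4 R 2.
So F validates K, D, T; S4 would additionally require R to be transitive. The strongest is T.

T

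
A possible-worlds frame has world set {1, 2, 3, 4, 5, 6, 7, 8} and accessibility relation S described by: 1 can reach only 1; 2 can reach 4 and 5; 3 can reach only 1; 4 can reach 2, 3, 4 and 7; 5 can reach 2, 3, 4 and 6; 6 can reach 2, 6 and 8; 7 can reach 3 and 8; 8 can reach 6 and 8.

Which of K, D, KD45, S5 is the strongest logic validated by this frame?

D

Serial (axiom D): yes — every world has a successor (e.g. 1 S 1).
Euclidean (axiom 5): no — 2 S 4 and 2 S 5, but not 4 S 5.
Transitive (axiom 4): no — 2 S 4 and 4 S 3, but not 2 S 3.
Reflexive (axiom T): no — 2 is not related to itself.
So F validates K, D; KD45 would additionally require S to be Euclidean and transitive. The strongest is D.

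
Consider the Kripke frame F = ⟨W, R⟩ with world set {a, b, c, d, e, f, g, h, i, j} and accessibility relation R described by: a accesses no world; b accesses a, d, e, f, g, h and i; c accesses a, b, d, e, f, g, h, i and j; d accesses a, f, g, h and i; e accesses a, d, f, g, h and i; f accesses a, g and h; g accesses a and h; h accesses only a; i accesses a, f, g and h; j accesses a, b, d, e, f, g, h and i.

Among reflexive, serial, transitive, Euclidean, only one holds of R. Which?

Reflexive: no — a is not related to itself.
Serial: no — a has no R-successor.
Transitive: yes — every two-step R-path is closed by a direct edge.
Euclidean: no — b R a and b R d, but not a R d.
Only transitive holds.

transitive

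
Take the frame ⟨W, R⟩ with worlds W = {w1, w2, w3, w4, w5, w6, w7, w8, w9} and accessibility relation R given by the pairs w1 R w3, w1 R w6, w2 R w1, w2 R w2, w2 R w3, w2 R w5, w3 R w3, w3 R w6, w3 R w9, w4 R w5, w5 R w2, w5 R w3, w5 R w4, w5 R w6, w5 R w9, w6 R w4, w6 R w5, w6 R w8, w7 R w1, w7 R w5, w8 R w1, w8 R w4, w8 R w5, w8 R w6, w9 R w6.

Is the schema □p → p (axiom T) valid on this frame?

No

Axiom T corresponds to the accessibility relation being reflexive.
Reflexive: no — w1 is not related to itself.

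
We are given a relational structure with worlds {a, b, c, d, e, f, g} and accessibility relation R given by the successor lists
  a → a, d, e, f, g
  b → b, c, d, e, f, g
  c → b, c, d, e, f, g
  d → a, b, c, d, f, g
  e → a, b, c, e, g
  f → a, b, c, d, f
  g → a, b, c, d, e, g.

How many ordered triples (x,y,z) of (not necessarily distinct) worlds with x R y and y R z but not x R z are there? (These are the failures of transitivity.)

Enumerating: (a,d,b), (a,d,c), (a,e,b), (a,e,c), (a,f,b), (a,f,c), (a,g,b), (a,g,c), (b,d,a), (b,e,a), (b,f,a), (b,g,a), … and 26 more.
Total: 38.

38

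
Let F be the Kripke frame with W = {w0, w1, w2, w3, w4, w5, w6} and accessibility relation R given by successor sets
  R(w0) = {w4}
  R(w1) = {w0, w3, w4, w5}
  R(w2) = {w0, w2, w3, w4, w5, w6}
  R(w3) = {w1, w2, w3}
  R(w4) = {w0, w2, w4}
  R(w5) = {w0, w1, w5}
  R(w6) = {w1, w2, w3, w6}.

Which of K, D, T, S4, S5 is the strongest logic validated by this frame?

D

Serial (axiom D): yes — every world has a successor (e.g. w0 R w4).
Reflexive (axiom T): no — w0 is not related to itself.
Transitive (axiom 4): no — w0 R w4 and w4 R w2, but not w0 R w2.
Euclidean (axiom 5): no — w1 R w0 and w1 R w3, but not w0 R w3.
So F validates K, D; T would additionally require R to be reflexive. The strongest is D.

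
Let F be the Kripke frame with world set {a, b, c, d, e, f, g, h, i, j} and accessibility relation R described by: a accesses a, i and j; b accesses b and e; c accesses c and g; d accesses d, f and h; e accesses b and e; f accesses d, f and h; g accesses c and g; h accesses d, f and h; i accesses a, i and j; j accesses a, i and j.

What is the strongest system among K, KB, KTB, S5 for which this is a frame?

Symmetric (axiom B): yes — every pair in R has its reverse in R.
Reflexive (axiom T): yes — every world is R-related to itself.
Euclidean (axiom 5): yes — any two successors of a common world are R-related.
So F validates K, KB, KTB, S5. The strongest is S5.

S5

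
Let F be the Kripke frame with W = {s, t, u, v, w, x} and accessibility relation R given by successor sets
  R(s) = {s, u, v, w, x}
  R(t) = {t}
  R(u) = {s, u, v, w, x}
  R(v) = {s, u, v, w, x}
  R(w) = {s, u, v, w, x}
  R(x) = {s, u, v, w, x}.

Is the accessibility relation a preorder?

Reflexive: yes — every world is R-related to itself.
Transitive: yes — every two-step R-path is closed by a direct edge.
So R is a preorder.

Yes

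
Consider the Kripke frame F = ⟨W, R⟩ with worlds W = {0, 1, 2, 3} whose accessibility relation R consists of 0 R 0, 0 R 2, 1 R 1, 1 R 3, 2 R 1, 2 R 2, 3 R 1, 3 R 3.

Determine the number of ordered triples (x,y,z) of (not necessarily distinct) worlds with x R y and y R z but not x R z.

2

Enumerating: (0,2,1), (2,1,3).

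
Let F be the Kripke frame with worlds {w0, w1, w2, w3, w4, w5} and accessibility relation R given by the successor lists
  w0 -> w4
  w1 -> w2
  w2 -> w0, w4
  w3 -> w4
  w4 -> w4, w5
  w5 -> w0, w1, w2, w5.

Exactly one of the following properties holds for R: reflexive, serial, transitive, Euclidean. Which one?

Reflexive: no — w0 is not related to itself.
Serial: yes — every world has a successor (e.g. w0 R w4).
Transitive: no — w0 R w4 and w4 R w5, but not w0 R w5.
Euclidean: no — w2 R w4 and w2 R w0, but not w4 R w0.
Only serial holds.

serial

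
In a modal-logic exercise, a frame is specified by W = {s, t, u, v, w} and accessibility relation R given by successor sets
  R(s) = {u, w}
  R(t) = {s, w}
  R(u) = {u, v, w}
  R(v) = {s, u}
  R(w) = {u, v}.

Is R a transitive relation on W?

Transitive: no — s R u and u R v, but not s R v.

No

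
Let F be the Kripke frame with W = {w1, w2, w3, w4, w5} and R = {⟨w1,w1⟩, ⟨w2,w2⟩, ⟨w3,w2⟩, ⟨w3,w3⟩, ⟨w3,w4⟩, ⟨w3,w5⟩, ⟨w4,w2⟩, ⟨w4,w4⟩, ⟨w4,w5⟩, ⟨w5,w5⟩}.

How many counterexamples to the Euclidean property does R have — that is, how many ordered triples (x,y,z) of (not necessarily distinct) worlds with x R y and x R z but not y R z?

Enumerating: (w3,w2,w3), (w3,w2,w4), (w3,w2,w5), (w3,w4,w3), (w3,w5,w2), (w3,w5,w3), (w3,w5,w4), (w4,w2,w4), (w4,w2,w5), (w4,w5,w2), (w4,w5,w4).

11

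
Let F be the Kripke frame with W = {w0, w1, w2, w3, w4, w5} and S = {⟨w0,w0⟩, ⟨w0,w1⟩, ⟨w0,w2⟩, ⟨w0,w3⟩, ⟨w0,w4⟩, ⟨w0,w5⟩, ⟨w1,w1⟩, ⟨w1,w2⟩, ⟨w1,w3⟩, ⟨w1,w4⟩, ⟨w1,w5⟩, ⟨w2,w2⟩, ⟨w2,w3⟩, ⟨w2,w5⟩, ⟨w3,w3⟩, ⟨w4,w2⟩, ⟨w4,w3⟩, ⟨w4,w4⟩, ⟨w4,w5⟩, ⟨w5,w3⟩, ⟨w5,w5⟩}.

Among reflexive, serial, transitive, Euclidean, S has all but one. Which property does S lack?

Reflexive: yes — every world is S-related to itself.
Serial: yes — every world has a successor (e.g. w0 S w0).
Transitive: yes — every two-step S-path is closed by a direct edge.
Euclidean: no — w0 S w2 and w0 S w1, but not w2 S w1.
Only Euclidean fails.

Euclidean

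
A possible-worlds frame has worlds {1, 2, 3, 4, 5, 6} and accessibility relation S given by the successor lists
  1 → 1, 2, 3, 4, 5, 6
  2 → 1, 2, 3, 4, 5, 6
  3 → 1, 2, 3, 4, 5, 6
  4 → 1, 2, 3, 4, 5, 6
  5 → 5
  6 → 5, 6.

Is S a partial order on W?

No

Reflexive: yes — every world is S-related to itself.
Transitive: yes — every two-step S-path is closed by a direct edge.
Antisymmetric: no — 1 S 2 and 2 S 1 with 1 ≠ 2.
So S is not a partial order.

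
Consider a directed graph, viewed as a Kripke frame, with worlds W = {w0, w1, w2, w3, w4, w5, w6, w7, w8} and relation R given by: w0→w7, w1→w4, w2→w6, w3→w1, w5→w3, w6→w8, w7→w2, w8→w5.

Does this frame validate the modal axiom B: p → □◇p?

Axiom B corresponds to the accessibility relation being symmetric.
Symmetric: no — w0 R w7 but not w7 R w0.

No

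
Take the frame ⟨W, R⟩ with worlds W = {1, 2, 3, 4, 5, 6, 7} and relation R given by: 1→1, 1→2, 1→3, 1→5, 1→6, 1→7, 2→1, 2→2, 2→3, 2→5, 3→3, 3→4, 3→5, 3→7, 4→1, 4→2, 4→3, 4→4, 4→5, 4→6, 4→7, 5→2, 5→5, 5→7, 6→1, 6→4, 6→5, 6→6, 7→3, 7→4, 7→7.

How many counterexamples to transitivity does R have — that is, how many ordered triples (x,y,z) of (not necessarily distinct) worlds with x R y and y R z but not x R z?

29

Enumerating: (1,3,4), (1,6,4), (1,7,4), (2,1,6), (2,1,7), (2,3,4), (2,3,7), (2,5,7), (3,4,1), (3,4,2), (3,4,6), (3,5,2), … and 17 more.
Total: 29.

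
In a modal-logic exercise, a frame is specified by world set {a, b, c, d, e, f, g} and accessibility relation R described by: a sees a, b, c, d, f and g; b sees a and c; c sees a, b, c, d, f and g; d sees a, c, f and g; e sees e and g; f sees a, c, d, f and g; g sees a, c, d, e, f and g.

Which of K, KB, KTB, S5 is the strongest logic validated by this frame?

Symmetric (axiom B): yes — every pair in R has its reverse in R.
Reflexive (axiom T): no — b is not related to itself.
Euclidean (axiom 5): no — a R b and a R d, but not b R d.
So F validates K, KB; KTB would additionally require R to be reflexive. The strongest is KB.

KB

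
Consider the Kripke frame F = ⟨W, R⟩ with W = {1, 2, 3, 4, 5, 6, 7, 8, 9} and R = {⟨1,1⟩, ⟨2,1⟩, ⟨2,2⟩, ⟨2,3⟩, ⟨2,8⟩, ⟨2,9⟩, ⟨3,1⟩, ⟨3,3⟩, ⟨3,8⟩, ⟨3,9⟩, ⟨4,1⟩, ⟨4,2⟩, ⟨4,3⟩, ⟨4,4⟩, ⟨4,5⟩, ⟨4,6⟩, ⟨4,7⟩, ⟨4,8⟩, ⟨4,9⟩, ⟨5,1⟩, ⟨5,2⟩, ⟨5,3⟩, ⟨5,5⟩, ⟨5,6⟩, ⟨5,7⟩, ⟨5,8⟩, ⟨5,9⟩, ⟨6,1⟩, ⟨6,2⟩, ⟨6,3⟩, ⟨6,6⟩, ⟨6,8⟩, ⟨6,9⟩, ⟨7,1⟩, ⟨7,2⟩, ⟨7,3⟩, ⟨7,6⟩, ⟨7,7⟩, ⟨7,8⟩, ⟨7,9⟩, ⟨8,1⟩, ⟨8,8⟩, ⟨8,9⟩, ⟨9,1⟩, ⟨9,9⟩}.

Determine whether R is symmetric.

Symmetric: no — 2 R 1 but not 1 R 2.

No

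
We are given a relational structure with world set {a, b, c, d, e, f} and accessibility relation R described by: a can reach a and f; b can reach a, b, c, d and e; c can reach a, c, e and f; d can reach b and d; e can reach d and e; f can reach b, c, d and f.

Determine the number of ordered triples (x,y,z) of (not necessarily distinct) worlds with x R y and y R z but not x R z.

16

Enumerating: (a,f,b), (a,f,c), (a,f,d), (b,a,f), (b,c,f), (c,e,d), (c,f,b), (c,f,d), (d,b,a), (d,b,c), (d,b,e), (e,d,b), (f,b,a), (f,b,e), (f,c,a), (f,c,e).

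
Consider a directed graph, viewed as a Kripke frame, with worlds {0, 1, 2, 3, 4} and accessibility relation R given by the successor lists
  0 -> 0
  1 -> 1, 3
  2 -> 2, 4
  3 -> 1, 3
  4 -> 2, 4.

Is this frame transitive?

Transitive: yes — every two-step R-path is closed by a direct edge.

Yes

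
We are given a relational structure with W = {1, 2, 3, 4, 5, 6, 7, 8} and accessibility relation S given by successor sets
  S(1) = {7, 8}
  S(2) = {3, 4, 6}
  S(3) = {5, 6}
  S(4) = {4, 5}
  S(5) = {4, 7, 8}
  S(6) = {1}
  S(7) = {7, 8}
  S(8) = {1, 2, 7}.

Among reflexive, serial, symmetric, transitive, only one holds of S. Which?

serial

Reflexive: no — 1 is not related to itself.
Serial: yes — every world has a successor (e.g. 1 S 7).
Symmetric: no — 1 S 7 but not 7 S 1.
Transitive: no — 1 S 8 and 8 S 2, but not 1 S 2.
Only serial holds.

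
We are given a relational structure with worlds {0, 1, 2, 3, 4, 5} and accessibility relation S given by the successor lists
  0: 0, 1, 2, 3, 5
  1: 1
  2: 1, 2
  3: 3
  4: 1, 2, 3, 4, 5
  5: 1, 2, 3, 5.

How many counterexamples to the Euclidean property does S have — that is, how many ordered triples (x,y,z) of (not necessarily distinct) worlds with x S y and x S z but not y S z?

Enumerating: (0,1,0), (0,1,2), (0,1,3), (0,1,5), (0,2,0), (0,2,3), (0,2,5), (0,3,0), (0,3,1), (0,3,2), (0,3,5), (0,5,0), … and 21 more.
Total: 33.

33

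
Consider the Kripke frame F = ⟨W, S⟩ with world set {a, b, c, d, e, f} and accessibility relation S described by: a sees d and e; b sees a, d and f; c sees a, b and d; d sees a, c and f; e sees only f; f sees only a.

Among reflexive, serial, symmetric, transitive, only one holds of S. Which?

Reflexive: no — a is not related to itself.
Serial: yes — every world has a successor (e.g. a S d).
Symmetric: no — a S e but not e S a.
Transitive: no — a S d and d S c, but not a S c.
Only serial holds.

serial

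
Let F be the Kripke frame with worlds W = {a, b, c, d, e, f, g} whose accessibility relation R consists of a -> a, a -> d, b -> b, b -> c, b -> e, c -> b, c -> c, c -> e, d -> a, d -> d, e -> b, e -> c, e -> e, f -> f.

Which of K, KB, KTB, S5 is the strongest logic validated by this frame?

KB

Symmetric (axiom B): yes — every pair in R has its reverse in R.
Reflexive (axiom T): no — g is not related to itself.
Euclidean (axiom 5): yes — any two successors of a common world are R-related.
So F validates K, KB; KTB would additionally require R to be reflexive. The strongest is KB.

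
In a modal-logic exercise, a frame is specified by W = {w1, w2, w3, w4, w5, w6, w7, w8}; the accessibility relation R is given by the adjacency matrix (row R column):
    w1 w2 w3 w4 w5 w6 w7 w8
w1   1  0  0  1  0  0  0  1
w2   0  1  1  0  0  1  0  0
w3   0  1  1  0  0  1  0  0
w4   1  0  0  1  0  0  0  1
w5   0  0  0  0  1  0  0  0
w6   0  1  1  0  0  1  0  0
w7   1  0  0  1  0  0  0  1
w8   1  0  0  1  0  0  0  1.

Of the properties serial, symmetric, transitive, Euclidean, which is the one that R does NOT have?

symmetric

Serial: yes — every world has a successor (e.g. w1 R w1).
Symmetric: no — w7 R w1 but not w1 R w7.
Transitive: yes — every two-step R-path is closed by a direct edge.
Euclidean: yes — any two successors of a common world are R-related.
Only symmetric fails.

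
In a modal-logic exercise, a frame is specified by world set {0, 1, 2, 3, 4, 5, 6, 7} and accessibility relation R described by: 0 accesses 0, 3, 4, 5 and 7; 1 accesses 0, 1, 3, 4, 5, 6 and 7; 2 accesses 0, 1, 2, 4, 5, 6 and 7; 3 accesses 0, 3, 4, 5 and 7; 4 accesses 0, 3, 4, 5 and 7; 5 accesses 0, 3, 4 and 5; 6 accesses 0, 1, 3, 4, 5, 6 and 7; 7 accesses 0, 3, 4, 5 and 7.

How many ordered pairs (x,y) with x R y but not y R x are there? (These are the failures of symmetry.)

17

Enumerating: (1,0), (1,3), (1,4), (1,5), (1,7), (2,0), (2,1), (2,4), (2,5), (2,6), (2,7), (6,0), (6,3), (6,4), (6,5), (6,7), (7,5).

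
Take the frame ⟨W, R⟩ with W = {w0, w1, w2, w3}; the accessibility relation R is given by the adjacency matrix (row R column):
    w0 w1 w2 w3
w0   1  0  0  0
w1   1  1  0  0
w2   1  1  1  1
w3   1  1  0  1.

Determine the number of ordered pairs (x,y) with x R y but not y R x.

6

Enumerating: (w1,w0), (w2,w0), (w2,w1), (w2,w3), (w3,w0), (w3,w1).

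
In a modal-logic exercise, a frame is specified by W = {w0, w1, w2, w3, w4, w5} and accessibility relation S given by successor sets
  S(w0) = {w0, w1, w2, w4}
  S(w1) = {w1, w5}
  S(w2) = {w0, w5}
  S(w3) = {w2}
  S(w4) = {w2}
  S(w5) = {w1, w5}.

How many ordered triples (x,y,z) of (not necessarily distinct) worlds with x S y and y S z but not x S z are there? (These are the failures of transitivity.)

Enumerating: (w0,w1,w5), (w0,w2,w5), (w2,w0,w1), (w2,w0,w2), (w2,w0,w4), (w2,w5,w1), (w3,w2,w0), (w3,w2,w5), (w4,w2,w0), (w4,w2,w5).

10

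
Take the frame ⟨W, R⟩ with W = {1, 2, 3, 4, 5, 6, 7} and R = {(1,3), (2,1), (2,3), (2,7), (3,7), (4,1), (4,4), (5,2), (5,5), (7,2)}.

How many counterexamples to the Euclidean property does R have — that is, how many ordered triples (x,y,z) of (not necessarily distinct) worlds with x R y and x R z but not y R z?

14

Enumerating: (1,3,3), (2,1,1), (2,1,7), (2,3,1), (2,3,3), (2,7,1), (2,7,3), (2,7,7), (3,7,7), (4,1,1), (4,1,4), (5,2,2), (5,2,5), (7,2,2).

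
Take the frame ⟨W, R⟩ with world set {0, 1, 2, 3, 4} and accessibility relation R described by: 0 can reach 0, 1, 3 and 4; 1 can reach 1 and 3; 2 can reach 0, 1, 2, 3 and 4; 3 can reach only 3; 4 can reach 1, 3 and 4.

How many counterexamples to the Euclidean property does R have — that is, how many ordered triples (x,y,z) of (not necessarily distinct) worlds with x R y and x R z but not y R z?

Enumerating: (0,1,0), (0,1,4), (0,3,0), (0,3,1), (0,3,4), (0,4,0), (1,3,1), (2,0,2), (2,1,0), (2,1,2), (2,1,4), (2,3,0), … and 8 more.
Total: 20.

20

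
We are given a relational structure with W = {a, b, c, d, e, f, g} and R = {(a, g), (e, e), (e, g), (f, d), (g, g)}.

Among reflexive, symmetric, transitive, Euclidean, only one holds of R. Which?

transitive

Reflexive: no — a is not related to itself.
Symmetric: no — a R g but not g R a.
Transitive: yes — every two-step R-path is closed by a direct edge.
Euclidean: no — e R g and e R e, but not g R e.
Only transitive holds.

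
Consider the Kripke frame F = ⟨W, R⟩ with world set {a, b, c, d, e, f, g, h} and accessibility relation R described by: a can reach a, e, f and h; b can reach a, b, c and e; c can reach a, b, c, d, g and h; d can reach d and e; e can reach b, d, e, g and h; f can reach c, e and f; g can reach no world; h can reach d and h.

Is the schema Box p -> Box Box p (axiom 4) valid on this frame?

No

Axiom 4 corresponds to the accessibility relation being transitive.
Transitive: no — a R e and e R b, but not a R b.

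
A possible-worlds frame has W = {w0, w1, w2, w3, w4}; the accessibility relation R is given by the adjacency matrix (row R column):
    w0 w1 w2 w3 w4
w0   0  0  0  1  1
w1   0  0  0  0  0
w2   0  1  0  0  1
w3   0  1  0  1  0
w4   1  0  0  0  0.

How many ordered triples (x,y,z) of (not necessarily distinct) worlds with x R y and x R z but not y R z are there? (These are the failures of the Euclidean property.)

10

Enumerating: (w0,w3,w4), (w0,w4,w3), (w0,w4,w4), (w2,w1,w1), (w2,w1,w4), (w2,w4,w1), (w2,w4,w4), (w3,w1,w1), (w3,w1,w3), (w4,w0,w0).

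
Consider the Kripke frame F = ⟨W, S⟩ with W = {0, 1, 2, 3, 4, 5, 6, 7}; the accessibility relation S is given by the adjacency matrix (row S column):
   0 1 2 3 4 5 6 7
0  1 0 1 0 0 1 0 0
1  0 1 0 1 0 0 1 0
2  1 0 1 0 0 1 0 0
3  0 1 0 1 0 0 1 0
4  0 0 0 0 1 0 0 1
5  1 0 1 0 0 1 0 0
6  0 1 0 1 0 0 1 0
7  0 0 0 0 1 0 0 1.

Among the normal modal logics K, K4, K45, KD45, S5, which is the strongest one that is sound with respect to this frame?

S5

Transitive (axiom 4): yes — every two-step S-path is closed by a direct edge.
Euclidean (axiom 5): yes — any two successors of a common world are S-related.
Serial (axiom D): yes — every world has a successor (e.g. 0 S 0).
Reflexive (axiom T): yes — every world is S-related to itself.
So F validates K, K4, K45, KD45, S5. The strongest is S5.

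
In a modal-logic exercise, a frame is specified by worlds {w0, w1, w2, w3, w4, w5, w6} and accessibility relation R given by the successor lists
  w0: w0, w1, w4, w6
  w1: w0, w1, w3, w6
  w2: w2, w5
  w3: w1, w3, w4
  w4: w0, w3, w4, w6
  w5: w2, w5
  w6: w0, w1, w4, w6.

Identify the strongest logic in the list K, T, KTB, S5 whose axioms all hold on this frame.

KTB

Reflexive (axiom T): yes — every world is R-related to itself.
Symmetric (axiom B): yes — every pair in R has its reverse in R.
Euclidean (axiom 5): no — w0 R w1 and w0 R w4, but not w1 R w4.
So F validates K, T, KTB; S5 would additionally require R to be Euclidean. The strongest is KTB.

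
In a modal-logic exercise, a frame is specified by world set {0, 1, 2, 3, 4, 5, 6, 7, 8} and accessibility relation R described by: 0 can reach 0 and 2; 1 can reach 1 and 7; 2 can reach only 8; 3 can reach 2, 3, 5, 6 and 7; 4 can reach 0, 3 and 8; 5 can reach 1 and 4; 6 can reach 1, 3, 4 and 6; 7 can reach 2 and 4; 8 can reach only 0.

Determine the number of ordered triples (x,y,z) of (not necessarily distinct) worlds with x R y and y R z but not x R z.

30

Enumerating: (0,2,8), (1,7,2), (1,7,4), (2,8,0), (3,2,8), (3,5,1), (3,5,4), (3,6,1), (3,6,4), (3,7,4), (4,0,2), (4,3,2), … and 18 more.
Total: 30.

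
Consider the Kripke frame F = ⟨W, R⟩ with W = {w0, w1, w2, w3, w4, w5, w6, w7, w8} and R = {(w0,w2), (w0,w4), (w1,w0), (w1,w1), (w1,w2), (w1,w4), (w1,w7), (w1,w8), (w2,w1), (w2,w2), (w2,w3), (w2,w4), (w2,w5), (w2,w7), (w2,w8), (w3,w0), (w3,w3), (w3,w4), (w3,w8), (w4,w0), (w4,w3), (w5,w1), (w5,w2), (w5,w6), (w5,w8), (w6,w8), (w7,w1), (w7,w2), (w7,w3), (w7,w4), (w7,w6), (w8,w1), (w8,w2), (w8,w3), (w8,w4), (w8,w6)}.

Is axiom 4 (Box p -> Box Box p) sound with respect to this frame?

No

The schema 4 characterises exactly the transitive frames.
Transitive: no — w0 R w2 and w2 R w1, but not w0 R w1.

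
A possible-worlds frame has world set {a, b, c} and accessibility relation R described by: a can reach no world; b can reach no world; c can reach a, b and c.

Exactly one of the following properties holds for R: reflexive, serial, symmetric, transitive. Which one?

Reflexive: no — a is not related to itself.
Serial: no — a has no R-successor.
Symmetric: no — c R a but not a R c.
Transitive: yes — every two-step R-path is closed by a direct edge.
Only transitive holds.

transitive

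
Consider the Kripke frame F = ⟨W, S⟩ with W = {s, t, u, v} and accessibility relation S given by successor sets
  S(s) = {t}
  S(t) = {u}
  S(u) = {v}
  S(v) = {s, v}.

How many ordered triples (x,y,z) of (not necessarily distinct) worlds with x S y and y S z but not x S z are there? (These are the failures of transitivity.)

Enumerating: (s,t,u), (t,u,v), (u,v,s), (v,s,t).

4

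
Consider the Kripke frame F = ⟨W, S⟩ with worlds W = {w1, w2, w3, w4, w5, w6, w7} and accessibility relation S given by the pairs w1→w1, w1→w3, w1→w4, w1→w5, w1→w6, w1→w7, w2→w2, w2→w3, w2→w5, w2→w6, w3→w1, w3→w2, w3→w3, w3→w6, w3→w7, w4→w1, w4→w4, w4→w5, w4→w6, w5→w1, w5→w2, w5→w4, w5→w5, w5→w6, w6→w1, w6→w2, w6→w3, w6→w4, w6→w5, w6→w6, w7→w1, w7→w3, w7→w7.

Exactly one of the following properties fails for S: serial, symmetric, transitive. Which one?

Serial: yes — every world has a successor (e.g. w1 S w1).
Symmetric: yes — every pair in S has its reverse in S.
Transitive: no — w1 S w3 and w3 S w2, but not w1 S w2.
Only transitive fails.

transitive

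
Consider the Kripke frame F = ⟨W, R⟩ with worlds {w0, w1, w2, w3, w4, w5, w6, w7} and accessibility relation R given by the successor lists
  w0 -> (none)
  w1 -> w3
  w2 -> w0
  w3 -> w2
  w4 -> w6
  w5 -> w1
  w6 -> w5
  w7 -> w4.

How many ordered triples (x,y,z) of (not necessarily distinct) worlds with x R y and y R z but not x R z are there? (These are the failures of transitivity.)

6

Enumerating: (w1,w3,w2), (w3,w2,w0), (w4,w6,w5), (w5,w1,w3), (w6,w5,w1), (w7,w4,w6).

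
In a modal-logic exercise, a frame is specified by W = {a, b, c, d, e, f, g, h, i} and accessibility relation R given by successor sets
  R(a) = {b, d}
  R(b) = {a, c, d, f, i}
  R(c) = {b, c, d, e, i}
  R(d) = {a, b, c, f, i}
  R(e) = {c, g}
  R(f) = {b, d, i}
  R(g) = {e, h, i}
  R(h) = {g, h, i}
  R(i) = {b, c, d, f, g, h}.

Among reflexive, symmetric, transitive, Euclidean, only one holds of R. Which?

Reflexive: no — a is not related to itself.
Symmetric: yes — every pair in R has its reverse in R.
Transitive: no — a R b and b R c, but not a R c.
Euclidean: no — b R a and b R c, but not a R c.
Only symmetric holds.

symmetric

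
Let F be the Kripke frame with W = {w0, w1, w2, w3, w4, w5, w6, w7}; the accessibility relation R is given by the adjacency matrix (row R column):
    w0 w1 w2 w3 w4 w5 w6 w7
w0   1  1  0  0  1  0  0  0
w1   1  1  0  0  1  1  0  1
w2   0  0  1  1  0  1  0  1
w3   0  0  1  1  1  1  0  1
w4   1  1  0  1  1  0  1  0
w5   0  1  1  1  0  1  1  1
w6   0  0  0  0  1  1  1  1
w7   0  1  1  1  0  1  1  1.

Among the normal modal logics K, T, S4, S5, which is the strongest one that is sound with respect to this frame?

T

Reflexive (axiom T): yes — every world is R-related to itself.
Transitive (axiom 4): no — w0 R w1 and w1 R w5, but not w0 R w5.
Euclidean (axiom 5): no — w1 R w0 and w1 R w5, but not w0 R w5.
So F validates K, T; S4 would additionally require R to be transitive. The strongest is T.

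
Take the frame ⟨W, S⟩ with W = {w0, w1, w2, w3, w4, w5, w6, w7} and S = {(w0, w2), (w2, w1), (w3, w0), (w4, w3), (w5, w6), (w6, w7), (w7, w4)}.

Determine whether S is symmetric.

Symmetric: no — w0 S w2 but not w2 S w0.

No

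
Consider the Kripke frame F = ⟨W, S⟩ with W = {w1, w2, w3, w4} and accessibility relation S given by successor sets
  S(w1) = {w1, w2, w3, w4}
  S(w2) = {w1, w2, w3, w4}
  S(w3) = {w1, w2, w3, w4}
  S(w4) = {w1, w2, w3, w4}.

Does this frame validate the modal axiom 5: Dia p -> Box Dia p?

Yes

By correspondence theory, 5 is valid on a frame iff S is Euclidean.
Euclidean: yes — any two successors of a common world are S-related.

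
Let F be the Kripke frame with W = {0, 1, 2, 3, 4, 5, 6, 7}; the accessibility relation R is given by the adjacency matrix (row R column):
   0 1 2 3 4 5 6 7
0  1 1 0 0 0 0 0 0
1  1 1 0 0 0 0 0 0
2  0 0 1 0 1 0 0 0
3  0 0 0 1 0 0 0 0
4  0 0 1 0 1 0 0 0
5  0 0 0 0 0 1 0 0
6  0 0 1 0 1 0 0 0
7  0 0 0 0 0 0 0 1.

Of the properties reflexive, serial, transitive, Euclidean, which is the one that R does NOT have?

Reflexive: no — 6 is not related to itself.
Serial: yes — every world has a successor (e.g. 0 R 0).
Transitive: yes — every two-step R-path is closed by a direct edge.
Euclidean: yes — any two successors of a common world are R-related.
Only reflexive fails.

reflexive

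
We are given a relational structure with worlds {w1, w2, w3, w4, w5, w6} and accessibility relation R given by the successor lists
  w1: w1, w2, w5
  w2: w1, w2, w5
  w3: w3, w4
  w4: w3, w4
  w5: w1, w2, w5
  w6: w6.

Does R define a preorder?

Reflexive: yes — every world is R-related to itself.
Transitive: yes — every two-step R-path is closed by a direct edge.
So R is a preorder.

Yes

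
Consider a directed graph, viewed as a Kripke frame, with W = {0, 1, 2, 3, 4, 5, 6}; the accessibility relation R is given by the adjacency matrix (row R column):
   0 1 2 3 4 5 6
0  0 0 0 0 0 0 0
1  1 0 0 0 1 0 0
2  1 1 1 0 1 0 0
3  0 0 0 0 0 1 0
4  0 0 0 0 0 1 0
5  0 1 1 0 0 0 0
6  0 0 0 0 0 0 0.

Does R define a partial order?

Reflexive: no — 0 is not related to itself.
Transitive: no — 1 R 4 and 4 R 5, but not 1 R 5.
Antisymmetric: yes — no distinct pair is related both ways.
So R is not a partial order.

No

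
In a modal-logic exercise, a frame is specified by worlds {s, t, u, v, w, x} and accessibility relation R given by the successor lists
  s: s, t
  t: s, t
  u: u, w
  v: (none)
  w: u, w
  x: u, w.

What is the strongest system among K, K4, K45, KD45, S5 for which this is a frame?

K45

Transitive (axiom 4): yes — every two-step R-path is closed by a direct edge.
Euclidean (axiom 5): yes — any two successors of a common world are R-related.
Serial (axiom D): no — v has no R-successor.
Reflexive (axiom T): no — v is not related to itself.
So F validates K, K4, K45; KD45 would additionally require R to be serial. The strongest is K45.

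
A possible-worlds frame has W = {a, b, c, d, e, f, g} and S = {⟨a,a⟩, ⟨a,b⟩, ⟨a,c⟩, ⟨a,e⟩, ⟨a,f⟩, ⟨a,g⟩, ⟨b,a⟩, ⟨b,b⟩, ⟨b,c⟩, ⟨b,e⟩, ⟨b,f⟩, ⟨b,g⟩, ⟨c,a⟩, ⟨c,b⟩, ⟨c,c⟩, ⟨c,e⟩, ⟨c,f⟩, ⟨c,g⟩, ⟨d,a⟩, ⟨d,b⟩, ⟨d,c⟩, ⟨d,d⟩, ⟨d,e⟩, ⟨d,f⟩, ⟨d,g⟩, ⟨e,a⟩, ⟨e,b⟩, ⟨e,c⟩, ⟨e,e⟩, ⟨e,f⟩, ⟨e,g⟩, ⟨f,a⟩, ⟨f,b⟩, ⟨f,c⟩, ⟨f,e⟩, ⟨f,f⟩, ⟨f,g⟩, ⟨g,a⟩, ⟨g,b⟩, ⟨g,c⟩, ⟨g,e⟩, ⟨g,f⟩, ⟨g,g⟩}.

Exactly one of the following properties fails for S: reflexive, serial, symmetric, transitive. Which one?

Reflexive: yes — every world is S-related to itself.
Serial: yes — every world has a successor (e.g. a S a).
Symmetric: no — d S a but not a S d.
Transitive: yes — every two-step S-path is closed by a direct edge.
Only symmetric fails.

symmetric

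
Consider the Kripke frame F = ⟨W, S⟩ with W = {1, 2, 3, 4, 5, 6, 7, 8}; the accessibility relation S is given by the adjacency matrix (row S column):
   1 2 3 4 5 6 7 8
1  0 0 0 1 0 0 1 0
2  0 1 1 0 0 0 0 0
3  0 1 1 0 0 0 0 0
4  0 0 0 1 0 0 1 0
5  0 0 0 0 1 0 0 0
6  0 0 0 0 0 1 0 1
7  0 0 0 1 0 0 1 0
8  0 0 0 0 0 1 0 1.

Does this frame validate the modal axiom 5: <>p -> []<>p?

Yes

The schema 5 characterises exactly the Euclidean frames.
Euclidean: yes — any two successors of a common world are S-related.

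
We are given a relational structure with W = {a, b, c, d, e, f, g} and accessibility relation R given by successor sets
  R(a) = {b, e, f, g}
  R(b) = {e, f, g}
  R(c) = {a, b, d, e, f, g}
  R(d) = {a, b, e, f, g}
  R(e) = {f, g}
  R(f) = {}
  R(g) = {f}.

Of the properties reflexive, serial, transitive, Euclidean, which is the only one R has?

Reflexive: no — a is not related to itself.
Serial: no — f has no R-successor.
Transitive: yes — every two-step R-path is closed by a direct edge.
Euclidean: no — a R e and a R b, but not e R b.
Only transitive holds.

transitive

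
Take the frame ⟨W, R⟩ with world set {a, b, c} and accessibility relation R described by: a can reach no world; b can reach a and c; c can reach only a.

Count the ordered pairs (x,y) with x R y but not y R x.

Enumerating: (b,a), (b,c), (c,a).

3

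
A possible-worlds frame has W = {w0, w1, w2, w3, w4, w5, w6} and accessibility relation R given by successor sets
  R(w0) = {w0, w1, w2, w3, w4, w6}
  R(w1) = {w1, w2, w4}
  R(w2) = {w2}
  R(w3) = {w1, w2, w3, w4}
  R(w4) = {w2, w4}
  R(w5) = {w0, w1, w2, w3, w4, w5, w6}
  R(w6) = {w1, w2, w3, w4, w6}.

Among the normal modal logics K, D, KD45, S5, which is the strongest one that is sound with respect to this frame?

Serial (axiom D): yes — every world has a successor (e.g. w0 R w0).
Euclidean (axiom 5): no — w0 R w1 and w0 R w3, but not w1 R w3.
Transitive (axiom 4): yes — every two-step R-path is closed by a direct edge.
Reflexive (axiom T): yes — every world is R-related to itself.
So F validates K, D; KD45 would additionally require R to be Euclidean. The strongest is D.

D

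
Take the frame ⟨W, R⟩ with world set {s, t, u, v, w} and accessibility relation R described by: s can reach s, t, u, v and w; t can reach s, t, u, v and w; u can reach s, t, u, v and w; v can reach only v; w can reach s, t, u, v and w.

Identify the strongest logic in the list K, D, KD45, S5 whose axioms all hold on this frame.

D

Serial (axiom D): yes — every world has a successor (e.g. s R s).
Euclidean (axiom 5): no — s R v and s R t, but not v R t.
Transitive (axiom 4): yes — every two-step R-path is closed by a direct edge.
Reflexive (axiom T): yes — every world is R-related to itself.
So F validates K, D; KD45 would additionally require R to be Euclidean. The strongest is D.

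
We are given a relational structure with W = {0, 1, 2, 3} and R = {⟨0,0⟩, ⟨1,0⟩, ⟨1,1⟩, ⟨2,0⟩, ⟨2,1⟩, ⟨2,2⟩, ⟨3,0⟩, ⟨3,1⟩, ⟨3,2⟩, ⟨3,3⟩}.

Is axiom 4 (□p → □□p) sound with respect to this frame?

Yes

Axiom 4 corresponds to the accessibility relation being transitive.
Transitive: yes — every two-step R-path is closed by a direct edge.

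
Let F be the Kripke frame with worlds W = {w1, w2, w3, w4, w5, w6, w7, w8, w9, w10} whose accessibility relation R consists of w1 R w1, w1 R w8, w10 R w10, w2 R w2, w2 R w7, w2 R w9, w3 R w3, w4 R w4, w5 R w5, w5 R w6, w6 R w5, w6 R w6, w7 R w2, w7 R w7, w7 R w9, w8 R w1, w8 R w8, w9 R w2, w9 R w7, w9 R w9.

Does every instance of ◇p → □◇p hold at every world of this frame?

Yes

Axiom 5 corresponds to the accessibility relation being Euclidean.
Euclidean: yes — any two successors of a common world are R-related.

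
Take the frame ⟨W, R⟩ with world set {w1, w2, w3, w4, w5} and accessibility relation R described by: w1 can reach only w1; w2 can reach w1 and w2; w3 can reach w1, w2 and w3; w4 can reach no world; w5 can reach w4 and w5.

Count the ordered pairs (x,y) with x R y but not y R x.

4

Enumerating: (w2,w1), (w3,w1), (w3,w2), (w5,w4).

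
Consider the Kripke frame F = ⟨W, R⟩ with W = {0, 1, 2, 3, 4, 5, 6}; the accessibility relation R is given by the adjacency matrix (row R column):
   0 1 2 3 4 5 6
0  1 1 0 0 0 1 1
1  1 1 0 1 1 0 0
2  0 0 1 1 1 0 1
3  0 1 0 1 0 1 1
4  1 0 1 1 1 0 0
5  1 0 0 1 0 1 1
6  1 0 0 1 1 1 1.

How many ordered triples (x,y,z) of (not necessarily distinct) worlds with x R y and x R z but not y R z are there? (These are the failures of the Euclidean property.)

33

Enumerating: (0,1,5), (0,1,6), (0,5,1), (0,6,1), (1,0,3), (1,0,4), (1,3,0), (1,3,4), (1,4,1), (2,3,2), (2,3,4), (2,4,6), … and 21 more.
Total: 33.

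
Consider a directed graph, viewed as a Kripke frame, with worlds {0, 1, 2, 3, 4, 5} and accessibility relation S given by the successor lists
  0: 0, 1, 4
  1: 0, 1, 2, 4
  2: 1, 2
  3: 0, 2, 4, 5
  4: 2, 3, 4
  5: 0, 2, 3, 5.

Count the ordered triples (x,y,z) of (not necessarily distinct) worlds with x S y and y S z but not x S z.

17

Enumerating: (0,1,2), (0,4,2), (0,4,3), (1,4,3), (2,1,0), (2,1,4), (3,0,1), (3,2,1), (3,4,3), (3,5,3), (4,2,1), (4,3,0), (4,3,5), (5,0,1), (5,0,4), (5,2,1), (5,3,4).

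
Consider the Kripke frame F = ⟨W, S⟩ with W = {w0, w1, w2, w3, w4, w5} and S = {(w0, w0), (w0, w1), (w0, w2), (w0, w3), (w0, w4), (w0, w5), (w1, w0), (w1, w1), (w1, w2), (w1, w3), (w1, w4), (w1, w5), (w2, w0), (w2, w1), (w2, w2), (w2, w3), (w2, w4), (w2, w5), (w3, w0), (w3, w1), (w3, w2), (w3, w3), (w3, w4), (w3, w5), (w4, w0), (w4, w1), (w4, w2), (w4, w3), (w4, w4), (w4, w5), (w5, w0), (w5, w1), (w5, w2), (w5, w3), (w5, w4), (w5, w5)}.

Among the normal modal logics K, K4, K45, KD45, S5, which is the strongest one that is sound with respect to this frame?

S5

Transitive (axiom 4): yes — every two-step S-path is closed by a direct edge.
Euclidean (axiom 5): yes — any two successors of a common world are S-related.
Serial (axiom D): yes — every world has a successor (e.g. w0 S w0).
Reflexive (axiom T): yes — every world is S-related to itself.
So F validates K, K4, K45, KD45, S5. The strongest is S5.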